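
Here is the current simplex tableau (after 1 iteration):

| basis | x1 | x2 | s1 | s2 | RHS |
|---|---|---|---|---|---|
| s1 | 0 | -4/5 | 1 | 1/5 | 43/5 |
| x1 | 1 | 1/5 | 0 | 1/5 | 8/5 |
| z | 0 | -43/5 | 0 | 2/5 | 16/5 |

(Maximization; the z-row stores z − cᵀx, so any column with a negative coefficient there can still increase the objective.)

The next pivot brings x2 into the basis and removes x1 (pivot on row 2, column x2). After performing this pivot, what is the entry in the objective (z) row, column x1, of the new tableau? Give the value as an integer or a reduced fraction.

Pivot element is row 2, column x2: 1/5.
Normalize row 2: new (row 2, x1) = 1/(1/5) = 5.
z-row ← z-row − (-43/5)·(new row 2): 0 − (-43/5)·5 = 43.

43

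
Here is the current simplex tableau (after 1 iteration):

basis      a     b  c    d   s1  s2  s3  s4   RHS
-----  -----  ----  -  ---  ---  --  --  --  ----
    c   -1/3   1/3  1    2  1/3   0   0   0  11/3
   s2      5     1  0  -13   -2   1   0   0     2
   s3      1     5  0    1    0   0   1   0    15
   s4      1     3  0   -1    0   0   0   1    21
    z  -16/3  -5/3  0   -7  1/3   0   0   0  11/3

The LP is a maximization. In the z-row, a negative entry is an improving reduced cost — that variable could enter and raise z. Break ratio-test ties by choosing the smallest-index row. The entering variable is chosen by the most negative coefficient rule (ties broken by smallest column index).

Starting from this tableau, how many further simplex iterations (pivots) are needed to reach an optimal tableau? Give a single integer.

pivot: d in, c out → z = 33/2
pivot: a in, s2 out → z = 1288/17
No improving column remains; optimal.

2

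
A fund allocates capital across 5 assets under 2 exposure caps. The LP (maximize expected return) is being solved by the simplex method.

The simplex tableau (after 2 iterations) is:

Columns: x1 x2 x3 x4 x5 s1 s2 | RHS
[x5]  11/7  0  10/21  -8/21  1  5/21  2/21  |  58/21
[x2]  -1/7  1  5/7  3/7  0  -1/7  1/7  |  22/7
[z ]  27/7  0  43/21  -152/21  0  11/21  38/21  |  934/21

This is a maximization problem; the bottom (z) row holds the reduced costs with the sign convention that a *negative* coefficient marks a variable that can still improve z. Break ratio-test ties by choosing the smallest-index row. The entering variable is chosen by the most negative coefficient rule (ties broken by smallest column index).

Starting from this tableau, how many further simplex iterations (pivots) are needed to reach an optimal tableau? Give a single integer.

2

pivot: x4 in, x2 out → z = 878/9
pivot: s1 in, x5 out → z = 192
No improving column remains; optimal.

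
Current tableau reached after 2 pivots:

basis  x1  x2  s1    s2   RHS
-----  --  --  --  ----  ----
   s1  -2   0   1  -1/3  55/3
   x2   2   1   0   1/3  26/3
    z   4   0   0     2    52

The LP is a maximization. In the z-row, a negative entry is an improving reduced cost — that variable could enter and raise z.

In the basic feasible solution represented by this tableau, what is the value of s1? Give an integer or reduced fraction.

s1 is basic (row 1); its value is the RHS of that row: 55/3.

55/3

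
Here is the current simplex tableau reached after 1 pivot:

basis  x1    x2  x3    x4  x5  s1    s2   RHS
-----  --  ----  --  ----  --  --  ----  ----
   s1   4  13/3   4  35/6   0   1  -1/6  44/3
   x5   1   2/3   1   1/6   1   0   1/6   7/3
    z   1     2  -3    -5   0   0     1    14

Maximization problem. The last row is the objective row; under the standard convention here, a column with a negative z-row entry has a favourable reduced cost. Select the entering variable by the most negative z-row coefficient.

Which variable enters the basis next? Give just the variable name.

Objective-row coefficients: x1: 1, x2: 2, x3: -3, x4: -5, x5: 0, s1: 0, s2: 1.
The most negative is -5 in column x4, so x4 enters.

x4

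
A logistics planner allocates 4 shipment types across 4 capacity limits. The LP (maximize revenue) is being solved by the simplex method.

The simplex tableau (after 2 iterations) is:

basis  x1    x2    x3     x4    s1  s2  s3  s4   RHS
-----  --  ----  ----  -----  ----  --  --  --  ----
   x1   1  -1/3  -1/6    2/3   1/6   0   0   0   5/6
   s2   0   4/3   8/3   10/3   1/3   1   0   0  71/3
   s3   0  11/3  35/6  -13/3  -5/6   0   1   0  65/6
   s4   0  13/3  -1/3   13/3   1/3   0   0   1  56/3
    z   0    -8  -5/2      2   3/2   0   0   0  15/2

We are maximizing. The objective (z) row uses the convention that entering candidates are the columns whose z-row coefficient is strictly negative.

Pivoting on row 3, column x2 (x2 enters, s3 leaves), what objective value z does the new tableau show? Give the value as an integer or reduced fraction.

Minimum ratio for x2: (65/6)/(11/3) = 65/22.
z changes by −(z-row coeff of x2)·ratio = −(-8)·(65/22) = 260/11.
New z = 15/2 + (260/11) = 685/22.

685/22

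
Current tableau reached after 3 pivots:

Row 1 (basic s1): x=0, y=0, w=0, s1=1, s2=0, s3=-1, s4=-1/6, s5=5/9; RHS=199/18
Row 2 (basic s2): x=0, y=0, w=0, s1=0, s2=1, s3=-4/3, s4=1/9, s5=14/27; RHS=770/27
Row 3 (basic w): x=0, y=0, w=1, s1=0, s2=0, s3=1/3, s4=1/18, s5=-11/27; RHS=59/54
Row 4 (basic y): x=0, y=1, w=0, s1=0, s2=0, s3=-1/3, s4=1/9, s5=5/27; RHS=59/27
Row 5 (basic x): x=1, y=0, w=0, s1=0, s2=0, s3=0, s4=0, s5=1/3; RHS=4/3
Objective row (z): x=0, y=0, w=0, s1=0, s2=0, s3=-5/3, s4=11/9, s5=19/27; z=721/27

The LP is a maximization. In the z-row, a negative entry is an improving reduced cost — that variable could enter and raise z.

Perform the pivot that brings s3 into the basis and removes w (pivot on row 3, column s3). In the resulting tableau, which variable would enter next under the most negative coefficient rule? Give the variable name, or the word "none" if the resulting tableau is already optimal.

Pivot element 1/3. New z-row = old z-row − (-5/3)·(row 3/(1/3)).
Updated z-row coefficients: x: 0, y: 0, w: 5, s1: 0, s2: 0, s3: 0, s4: 3/2, s5: -4/3.
The most negative is -4/3 in column s5, so s5 would enter next.

s5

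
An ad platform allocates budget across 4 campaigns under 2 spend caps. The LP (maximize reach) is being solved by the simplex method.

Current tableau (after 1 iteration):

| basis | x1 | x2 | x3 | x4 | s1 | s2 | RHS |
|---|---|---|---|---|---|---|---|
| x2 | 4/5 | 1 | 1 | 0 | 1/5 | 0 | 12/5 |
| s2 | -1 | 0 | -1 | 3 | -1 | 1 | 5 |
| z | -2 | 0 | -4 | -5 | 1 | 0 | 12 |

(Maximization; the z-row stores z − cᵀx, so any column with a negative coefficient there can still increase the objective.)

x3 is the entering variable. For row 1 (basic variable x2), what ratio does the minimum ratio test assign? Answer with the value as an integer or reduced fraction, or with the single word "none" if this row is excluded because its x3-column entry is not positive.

Ratio = RHS / (x3 entry) = (12/5) / 1 = 12/5.

12/5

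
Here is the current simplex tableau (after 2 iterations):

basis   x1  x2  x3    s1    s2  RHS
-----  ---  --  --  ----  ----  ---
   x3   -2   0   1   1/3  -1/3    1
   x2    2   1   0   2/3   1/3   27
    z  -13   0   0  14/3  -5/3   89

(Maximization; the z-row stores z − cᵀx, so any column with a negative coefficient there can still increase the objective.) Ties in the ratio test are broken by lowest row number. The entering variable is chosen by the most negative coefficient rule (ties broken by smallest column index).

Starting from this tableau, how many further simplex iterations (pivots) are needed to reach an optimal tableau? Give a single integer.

pivot: x1 in, x2 out → z = 529/2
No improving column remains; optimal.

1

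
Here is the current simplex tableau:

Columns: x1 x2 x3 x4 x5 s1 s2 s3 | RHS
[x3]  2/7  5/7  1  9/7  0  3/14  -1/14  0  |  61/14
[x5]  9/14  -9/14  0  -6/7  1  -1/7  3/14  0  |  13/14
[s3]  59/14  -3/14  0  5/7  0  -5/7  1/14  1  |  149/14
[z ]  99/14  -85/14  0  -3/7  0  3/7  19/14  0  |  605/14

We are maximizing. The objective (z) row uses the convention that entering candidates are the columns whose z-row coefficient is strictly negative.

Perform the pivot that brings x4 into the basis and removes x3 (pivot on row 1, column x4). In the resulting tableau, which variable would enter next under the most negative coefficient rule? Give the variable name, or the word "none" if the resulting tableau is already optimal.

x2

Pivot element 9/7. New z-row = old z-row − (-3/7)·(row 1/(9/7)).
Updated z-row coefficients: x1: 43/6, x2: -35/6, x3: 1/3, x4: 0, x5: 0, s1: 1/2, s2: 4/3, s3: 0.
The most negative is -35/6 in column x2, so x2 would enter next.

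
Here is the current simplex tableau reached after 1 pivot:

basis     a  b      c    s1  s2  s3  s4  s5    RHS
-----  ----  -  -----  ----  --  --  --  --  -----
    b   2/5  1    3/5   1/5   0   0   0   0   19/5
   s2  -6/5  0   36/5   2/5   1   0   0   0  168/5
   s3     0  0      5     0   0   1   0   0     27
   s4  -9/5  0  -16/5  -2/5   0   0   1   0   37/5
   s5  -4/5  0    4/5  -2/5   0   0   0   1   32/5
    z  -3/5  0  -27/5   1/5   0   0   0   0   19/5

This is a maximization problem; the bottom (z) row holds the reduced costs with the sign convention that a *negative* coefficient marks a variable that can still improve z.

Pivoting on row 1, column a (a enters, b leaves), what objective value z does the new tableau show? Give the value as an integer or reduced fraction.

19/2

Minimum ratio for a: (19/5)/(2/5) = 19/2.
z changes by −(z-row coeff of a)·ratio = −(-3/5)·(19/2) = 57/10.
New z = 19/5 + (57/10) = 19/2.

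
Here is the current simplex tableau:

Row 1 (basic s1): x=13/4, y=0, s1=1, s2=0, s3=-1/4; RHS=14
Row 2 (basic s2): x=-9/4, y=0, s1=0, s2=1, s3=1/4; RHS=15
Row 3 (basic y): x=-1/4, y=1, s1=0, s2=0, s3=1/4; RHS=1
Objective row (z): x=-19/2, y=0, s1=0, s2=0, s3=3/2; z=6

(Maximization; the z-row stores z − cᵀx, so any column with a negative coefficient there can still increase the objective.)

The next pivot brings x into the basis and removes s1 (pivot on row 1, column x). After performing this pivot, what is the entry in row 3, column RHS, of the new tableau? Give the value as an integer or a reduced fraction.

27/13

Pivot element is row 1, column x: 13/4.
Normalize row 1: new (row 1, RHS) = 14/(13/4) = 56/13.
row 3 ← row 3 − (-1/4)·(new row 1): 1 − (-1/4)·(56/13) = 27/13.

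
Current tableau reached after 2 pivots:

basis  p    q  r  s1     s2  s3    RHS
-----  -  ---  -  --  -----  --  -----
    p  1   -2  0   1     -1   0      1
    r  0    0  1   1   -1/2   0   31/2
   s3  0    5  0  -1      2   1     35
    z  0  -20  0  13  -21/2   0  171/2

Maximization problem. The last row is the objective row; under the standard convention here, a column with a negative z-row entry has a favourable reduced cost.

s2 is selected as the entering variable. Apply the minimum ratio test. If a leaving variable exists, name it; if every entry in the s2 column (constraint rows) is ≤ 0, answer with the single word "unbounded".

s3

Ratios: row 1 (p): entry -1 ≤ 0, skip; row 2 (r): entry -1/2 ≤ 0, skip; row 3 (s3): 35/2 = 35/2.
Minimum ratio is in the s3 row, so s3 leaves.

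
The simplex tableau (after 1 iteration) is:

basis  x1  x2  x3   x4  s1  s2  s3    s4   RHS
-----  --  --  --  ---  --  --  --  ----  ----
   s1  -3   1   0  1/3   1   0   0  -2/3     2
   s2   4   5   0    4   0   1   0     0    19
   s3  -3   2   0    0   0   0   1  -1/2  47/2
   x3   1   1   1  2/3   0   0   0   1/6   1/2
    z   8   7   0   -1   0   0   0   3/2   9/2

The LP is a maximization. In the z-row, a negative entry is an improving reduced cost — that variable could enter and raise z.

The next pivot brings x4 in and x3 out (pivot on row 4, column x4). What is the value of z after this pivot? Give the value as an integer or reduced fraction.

21/4

Minimum ratio for x4: (1/2)/(2/3) = 3/4.
z changes by −(z-row coeff of x4)·ratio = −(-1)·(3/4) = 3/4.
New z = 9/2 + (3/4) = 21/4.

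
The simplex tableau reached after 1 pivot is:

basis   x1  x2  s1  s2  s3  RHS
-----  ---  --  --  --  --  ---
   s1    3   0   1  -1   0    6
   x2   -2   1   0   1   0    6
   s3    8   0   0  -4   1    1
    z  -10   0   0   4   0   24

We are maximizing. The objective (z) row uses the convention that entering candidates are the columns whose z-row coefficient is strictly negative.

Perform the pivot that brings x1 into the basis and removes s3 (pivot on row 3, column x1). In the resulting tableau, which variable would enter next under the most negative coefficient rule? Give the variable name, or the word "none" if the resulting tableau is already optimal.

Pivot element 8. New z-row = old z-row − (-10)·(row 3/8).
Updated z-row coefficients: x1: 0, x2: 0, s1: 0, s2: -1, s3: 5/4.
The most negative is -1 in column s2, so s2 would enter next.

s2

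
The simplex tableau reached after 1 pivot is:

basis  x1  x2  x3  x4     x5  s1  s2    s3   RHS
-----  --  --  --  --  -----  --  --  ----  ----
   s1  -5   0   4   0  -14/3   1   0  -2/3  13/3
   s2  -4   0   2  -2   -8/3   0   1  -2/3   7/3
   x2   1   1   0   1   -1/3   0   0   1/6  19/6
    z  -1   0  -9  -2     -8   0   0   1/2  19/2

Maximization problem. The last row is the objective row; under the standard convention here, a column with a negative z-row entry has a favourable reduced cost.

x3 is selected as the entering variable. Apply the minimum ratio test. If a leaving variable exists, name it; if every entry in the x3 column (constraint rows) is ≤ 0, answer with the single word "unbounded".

Ratios: row 1 (s1): (13/3)/4 = 13/12; row 2 (s2): (7/3)/2 = 7/6; row 3 (x2): entry 0 ≤ 0, skip.
Minimum ratio is in the s1 row, so s1 leaves.

s1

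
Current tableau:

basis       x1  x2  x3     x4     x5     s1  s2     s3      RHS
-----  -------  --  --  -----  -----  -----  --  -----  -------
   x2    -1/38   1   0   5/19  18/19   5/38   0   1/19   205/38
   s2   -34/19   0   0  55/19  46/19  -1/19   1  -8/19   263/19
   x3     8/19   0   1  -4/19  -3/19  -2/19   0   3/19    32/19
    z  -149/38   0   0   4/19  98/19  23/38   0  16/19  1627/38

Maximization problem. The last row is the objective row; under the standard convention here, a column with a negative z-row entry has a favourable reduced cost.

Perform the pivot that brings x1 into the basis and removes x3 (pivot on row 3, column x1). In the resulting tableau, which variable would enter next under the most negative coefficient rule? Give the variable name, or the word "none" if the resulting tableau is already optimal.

Pivot element 8/19. New z-row = old z-row − (-149/38)·(row 3/(8/19)).
Updated z-row coefficients: x1: 0, x2: 0, x3: 149/16, x4: -7/4, x5: 59/16, s1: -3/8, s2: 0, s3: 37/16.
The most negative is -7/4 in column x4, so x4 would enter next.

x4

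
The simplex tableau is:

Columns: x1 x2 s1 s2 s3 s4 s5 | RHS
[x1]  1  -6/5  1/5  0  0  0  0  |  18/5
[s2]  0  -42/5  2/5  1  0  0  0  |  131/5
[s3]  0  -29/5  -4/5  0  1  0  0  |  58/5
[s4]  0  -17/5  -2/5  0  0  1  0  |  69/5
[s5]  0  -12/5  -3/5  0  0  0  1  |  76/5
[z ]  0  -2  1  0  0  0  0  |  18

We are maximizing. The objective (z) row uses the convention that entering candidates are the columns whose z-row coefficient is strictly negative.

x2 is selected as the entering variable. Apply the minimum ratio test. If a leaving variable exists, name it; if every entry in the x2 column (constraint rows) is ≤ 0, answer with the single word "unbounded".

unbounded

x2-column entries: row 1: -6/5, row 2: -42/5, row 3: -29/5, row 4: -17/5, row 5: -12/5. All ≤ 0, so x2 can increase without bound; the LP is unbounded in this direction.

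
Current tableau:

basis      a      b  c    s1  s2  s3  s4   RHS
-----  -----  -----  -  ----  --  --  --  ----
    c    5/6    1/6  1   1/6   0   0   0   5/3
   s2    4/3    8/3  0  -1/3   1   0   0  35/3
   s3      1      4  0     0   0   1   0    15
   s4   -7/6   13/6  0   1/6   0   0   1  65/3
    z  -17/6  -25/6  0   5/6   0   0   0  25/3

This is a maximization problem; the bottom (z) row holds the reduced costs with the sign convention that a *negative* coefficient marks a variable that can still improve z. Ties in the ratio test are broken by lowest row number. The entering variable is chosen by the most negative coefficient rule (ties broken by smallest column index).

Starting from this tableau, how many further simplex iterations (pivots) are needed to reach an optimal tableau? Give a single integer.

pivot: b in, s3 out → z = 575/24
pivot: a in, c out → z = 500/19
No improving column remains; optimal.

2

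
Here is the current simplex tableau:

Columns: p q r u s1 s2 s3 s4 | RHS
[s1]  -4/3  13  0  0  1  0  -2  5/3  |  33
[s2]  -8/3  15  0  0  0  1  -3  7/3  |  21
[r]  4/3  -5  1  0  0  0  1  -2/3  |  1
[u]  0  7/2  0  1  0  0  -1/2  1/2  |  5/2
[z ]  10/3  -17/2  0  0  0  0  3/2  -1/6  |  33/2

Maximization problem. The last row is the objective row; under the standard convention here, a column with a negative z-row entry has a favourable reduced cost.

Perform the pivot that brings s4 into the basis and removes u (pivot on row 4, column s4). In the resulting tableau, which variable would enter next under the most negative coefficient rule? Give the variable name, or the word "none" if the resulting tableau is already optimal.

Pivot element 1/2. New z-row = old z-row − (-1/6)·(row 4/(1/2)).
Updated z-row coefficients: p: 10/3, q: -22/3, r: 0, u: 1/3, s1: 0, s2: 0, s3: 4/3, s4: 0.
The most negative is -22/3 in column q, so q would enter next.

q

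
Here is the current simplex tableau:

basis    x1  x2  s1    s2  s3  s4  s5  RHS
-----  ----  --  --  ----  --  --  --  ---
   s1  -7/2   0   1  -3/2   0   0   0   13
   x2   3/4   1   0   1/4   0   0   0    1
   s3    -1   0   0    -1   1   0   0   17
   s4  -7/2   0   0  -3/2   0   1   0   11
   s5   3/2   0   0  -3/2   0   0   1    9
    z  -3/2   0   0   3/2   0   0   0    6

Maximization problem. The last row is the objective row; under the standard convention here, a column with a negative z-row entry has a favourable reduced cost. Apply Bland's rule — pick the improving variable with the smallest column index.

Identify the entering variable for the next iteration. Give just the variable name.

Objective-row coefficients: x1: -3/2, x2: 0, s1: 0, s2: 3/2, s3: 0, s4: 0, s5: 0.
Improving columns: x1. Bland's rule picks the smallest column index → x1.

x1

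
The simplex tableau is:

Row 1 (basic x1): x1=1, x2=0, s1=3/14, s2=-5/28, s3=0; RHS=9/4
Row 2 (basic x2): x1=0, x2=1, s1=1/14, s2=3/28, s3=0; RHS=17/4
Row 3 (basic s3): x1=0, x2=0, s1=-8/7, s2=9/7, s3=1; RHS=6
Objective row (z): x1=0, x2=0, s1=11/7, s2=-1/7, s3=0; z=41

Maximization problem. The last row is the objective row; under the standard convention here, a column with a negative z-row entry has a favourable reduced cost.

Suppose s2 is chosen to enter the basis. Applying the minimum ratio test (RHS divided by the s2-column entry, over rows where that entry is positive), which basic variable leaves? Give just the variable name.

Ratios: row 1 (x1): entry -5/28 ≤ 0, skip; row 2 (x2): (17/4)/(3/28) = 119/3; row 3 (s3): 6/(9/7) = 14/3.
Minimum ratio 14/3 is in the s3 row, so s3 leaves.

s3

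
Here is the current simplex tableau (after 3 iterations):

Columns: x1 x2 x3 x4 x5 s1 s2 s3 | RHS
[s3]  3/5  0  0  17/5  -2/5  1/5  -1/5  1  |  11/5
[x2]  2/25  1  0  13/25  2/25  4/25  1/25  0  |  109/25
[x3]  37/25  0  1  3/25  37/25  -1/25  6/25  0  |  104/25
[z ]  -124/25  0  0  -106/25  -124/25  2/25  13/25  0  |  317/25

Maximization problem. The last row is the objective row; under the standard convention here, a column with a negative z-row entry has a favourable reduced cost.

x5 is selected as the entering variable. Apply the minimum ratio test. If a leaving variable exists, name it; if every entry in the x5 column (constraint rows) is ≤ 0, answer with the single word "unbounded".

Ratios: row 1 (s3): entry -2/5 ≤ 0, skip; row 2 (x2): (109/25)/(2/25) = 109/2; row 3 (x3): (104/25)/(37/25) = 104/37.
Minimum ratio is in the x3 row, so x3 leaves.

x3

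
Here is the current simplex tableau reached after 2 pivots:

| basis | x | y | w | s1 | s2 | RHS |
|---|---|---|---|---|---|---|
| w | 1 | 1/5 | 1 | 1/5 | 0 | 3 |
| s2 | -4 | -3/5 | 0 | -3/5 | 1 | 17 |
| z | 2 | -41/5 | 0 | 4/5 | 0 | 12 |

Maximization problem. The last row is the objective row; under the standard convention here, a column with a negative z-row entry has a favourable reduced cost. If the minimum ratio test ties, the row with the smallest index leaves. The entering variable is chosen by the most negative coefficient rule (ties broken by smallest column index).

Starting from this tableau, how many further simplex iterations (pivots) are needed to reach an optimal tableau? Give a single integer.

pivot: y in, w out → z = 135
No improving column remains; optimal.

1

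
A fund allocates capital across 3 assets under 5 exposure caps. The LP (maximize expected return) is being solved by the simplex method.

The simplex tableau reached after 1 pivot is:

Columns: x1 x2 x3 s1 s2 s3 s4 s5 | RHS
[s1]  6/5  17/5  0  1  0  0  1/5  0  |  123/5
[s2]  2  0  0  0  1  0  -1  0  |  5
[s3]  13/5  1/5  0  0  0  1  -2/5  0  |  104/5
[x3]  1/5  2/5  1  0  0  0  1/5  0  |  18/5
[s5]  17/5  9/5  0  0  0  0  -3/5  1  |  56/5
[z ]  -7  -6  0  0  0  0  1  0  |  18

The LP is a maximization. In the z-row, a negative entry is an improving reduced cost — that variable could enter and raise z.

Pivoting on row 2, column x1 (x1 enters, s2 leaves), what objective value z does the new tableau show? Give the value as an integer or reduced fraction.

Minimum ratio for x1: 5/2 = 5/2.
z changes by −(z-row coeff of x1)·ratio = −(-7)·(5/2) = 35/2.
New z = 18 + (35/2) = 71/2.

71/2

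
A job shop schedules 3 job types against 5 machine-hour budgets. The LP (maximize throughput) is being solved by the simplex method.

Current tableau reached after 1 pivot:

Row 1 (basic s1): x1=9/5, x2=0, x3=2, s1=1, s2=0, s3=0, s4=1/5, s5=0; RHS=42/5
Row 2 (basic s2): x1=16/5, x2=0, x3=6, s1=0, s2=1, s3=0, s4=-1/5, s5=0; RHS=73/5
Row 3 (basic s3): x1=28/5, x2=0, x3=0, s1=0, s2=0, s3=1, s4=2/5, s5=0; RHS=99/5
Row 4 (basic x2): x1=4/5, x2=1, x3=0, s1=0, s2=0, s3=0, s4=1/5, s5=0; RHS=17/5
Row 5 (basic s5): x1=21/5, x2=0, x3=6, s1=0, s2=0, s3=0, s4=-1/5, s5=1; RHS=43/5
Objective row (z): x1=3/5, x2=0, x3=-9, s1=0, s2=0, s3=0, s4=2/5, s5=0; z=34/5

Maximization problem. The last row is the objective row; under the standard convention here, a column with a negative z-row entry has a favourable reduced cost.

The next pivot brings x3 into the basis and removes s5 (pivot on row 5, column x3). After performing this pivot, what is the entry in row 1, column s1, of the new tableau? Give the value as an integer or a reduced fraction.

Pivot element is row 5, column x3: 6.
Normalize row 5: new (row 5, s1) = 0/6 = 0.
row 1 ← row 1 − 2·(new row 5): 1 − 2·0 = 1.

1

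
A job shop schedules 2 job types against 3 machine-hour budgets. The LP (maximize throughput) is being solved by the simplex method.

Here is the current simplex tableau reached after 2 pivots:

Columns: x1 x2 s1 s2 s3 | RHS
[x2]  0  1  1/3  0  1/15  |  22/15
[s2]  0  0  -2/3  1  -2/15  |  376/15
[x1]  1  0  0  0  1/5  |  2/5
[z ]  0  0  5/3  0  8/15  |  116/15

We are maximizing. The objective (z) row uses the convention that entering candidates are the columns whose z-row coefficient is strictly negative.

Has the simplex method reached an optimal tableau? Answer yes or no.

yes

No objective-row coefficient is strictly negative, so no entering variable exists; the tableau is optimal.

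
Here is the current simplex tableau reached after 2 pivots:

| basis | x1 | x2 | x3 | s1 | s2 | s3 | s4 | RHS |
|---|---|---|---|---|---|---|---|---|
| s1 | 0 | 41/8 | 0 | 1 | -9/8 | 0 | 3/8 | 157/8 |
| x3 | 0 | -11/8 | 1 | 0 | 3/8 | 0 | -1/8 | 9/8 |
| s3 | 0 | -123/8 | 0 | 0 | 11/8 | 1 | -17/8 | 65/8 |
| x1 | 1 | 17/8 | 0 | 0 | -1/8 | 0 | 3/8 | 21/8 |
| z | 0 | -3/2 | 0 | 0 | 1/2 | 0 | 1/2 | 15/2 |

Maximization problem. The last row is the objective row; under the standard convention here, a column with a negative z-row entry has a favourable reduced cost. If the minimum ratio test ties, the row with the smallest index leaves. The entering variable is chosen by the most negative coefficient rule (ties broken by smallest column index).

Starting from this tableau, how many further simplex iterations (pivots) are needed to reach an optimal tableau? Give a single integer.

1

pivot: x2 in, x1 out → z = 159/17
No improving column remains; optimal.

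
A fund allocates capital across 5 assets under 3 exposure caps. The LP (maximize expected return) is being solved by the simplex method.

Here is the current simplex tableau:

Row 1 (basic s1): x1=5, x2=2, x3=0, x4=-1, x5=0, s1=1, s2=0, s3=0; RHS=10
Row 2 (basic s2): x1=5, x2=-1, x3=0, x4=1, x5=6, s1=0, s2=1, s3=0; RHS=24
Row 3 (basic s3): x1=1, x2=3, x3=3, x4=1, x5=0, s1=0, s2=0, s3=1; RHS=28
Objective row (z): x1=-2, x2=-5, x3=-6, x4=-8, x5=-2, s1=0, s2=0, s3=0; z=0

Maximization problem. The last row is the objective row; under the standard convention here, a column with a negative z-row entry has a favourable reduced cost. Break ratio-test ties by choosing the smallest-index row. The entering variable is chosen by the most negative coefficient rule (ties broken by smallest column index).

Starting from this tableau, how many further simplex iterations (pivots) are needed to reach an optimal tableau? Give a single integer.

2

pivot: x4 in, s2 out → z = 192
pivot: x2 in, s3 out → z = 205
No improving column remains; optimal.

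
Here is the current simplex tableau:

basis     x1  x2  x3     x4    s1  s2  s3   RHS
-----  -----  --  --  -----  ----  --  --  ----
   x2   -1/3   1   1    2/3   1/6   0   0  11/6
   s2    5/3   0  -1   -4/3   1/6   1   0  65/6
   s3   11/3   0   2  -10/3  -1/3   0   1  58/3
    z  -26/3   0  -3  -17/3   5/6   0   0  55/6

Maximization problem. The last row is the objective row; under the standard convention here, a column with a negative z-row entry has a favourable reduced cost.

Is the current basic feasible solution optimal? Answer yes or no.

no

Column x1 has objective-row coefficient -26/3, which is negative; an improving pivot exists, so not yet optimal.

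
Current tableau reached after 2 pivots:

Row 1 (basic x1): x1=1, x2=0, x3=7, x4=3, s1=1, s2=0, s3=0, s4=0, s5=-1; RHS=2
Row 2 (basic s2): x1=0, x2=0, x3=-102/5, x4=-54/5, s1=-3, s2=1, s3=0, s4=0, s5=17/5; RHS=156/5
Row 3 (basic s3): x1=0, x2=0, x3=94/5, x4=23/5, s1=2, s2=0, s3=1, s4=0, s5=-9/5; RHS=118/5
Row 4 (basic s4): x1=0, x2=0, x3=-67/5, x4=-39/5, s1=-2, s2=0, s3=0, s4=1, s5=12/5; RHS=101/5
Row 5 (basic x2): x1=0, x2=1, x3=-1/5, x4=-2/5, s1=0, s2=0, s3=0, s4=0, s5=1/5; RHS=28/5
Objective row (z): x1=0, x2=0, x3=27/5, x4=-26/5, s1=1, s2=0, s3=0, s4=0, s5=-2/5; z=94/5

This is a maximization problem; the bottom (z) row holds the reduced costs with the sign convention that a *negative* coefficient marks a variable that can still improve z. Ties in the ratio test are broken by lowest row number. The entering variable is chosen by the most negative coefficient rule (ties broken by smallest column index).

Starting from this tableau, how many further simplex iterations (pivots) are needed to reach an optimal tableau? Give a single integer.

2

pivot: x4 in, x1 out → z = 334/15
pivot: s5 in, x2 out → z = 210
No improving column remains; optimal.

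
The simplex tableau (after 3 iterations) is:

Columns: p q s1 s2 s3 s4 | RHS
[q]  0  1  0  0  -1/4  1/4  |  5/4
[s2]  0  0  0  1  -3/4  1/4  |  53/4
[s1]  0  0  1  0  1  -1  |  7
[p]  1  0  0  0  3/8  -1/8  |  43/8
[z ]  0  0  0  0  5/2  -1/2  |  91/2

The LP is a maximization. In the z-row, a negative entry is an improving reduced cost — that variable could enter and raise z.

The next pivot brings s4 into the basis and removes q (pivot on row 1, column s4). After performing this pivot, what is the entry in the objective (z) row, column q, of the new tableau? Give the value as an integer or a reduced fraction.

Pivot element is row 1, column s4: 1/4.
Normalize row 1: new (row 1, q) = 1/(1/4) = 4.
z-row ← z-row − (-1/2)·(new row 1): 0 − (-1/2)·4 = 2.

2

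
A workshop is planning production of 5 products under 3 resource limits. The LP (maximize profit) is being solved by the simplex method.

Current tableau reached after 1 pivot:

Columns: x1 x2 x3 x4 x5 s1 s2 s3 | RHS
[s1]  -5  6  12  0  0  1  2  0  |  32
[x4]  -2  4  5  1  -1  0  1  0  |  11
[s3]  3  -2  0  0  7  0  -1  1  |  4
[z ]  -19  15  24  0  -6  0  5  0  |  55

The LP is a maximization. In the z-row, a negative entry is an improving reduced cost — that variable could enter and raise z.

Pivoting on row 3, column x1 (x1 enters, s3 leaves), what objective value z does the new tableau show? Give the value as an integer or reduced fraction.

Minimum ratio for x1: 4/3 = 4/3.
z changes by −(z-row coeff of x1)·ratio = −(-19)·(4/3) = 76/3.
New z = 55 + (76/3) = 241/3.

241/3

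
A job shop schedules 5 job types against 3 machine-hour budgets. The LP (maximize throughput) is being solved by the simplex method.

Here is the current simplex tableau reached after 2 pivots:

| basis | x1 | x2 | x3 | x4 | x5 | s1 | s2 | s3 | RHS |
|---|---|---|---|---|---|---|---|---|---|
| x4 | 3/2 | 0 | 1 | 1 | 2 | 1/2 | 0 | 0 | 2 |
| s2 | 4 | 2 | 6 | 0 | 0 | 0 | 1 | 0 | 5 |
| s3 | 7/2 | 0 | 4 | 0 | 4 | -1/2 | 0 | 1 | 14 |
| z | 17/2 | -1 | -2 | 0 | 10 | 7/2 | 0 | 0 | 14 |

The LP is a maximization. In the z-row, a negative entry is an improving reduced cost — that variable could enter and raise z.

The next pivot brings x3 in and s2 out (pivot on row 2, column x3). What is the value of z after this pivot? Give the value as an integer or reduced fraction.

47/3

Minimum ratio for x3: 5/6 = 5/6.
z changes by −(z-row coeff of x3)·ratio = −(-2)·(5/6) = 5/3.
New z = 14 + (5/3) = 47/3.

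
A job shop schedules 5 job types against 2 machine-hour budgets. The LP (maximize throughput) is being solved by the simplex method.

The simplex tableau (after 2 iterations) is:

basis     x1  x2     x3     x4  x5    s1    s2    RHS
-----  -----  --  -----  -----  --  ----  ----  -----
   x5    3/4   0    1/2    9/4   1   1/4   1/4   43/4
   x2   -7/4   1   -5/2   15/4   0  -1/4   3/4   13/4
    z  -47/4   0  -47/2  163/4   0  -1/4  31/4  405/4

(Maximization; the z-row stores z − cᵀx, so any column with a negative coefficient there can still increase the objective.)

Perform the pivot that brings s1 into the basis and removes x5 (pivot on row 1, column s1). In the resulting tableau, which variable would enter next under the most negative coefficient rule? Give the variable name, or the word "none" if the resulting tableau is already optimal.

Pivot element 1/4. New z-row = old z-row − (-1/4)·(row 1/(1/4)).
Updated z-row coefficients: x1: -11, x2: 0, x3: -23, x4: 43, x5: 1, s1: 0, s2: 8.
The most negative is -23 in column x3, so x3 would enter next.

x3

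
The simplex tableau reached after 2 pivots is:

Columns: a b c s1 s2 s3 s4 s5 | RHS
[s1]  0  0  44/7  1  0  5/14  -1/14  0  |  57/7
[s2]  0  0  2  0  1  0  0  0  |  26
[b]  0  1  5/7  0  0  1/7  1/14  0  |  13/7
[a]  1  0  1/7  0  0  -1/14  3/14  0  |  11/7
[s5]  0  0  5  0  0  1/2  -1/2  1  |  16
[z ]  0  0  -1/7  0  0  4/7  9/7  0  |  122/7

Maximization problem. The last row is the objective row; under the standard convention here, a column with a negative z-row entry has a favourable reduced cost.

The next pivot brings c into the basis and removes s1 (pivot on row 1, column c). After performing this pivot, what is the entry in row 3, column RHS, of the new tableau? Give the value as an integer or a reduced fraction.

41/44

Pivot element is row 1, column c: 44/7.
Normalize row 1: new (row 1, RHS) = (57/7)/(44/7) = 57/44.
row 3 ← row 3 − (5/7)·(new row 1): 13/7 − (5/7)·(57/44) = 41/44.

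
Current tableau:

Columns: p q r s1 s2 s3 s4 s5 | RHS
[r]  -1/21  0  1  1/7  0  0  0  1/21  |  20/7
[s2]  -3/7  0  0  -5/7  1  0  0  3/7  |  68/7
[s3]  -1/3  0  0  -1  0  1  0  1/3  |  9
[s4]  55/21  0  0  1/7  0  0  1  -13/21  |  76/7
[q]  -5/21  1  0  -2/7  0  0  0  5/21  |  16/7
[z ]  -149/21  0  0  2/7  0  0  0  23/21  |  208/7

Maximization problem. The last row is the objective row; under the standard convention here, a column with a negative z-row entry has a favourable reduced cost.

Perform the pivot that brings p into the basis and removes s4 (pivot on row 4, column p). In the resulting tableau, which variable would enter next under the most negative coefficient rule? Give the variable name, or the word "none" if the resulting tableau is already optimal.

s5

Pivot element 55/21. New z-row = old z-row − (-149/21)·(row 4/(55/21)).
Updated z-row coefficients: p: 0, q: 0, r: 0, s1: 37/55, s2: 0, s3: 0, s4: 149/55, s5: -32/55.
The most negative is -32/55 in column s5, so s5 would enter next.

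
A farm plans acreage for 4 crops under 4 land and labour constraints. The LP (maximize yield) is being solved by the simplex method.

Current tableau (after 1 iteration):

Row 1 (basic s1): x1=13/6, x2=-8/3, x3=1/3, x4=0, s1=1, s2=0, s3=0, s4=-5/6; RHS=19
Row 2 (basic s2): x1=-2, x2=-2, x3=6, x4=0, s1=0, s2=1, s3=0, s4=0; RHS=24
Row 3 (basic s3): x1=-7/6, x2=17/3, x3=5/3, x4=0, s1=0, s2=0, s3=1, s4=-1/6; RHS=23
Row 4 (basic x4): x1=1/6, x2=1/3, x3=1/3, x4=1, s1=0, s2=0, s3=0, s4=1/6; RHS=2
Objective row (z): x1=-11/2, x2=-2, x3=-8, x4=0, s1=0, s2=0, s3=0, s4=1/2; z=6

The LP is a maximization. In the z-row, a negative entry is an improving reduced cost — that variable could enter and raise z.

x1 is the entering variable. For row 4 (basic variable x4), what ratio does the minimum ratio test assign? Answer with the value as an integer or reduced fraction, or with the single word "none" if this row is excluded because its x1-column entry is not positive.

Ratio = RHS / (x1 entry) = 2 / (1/6) = 12.

12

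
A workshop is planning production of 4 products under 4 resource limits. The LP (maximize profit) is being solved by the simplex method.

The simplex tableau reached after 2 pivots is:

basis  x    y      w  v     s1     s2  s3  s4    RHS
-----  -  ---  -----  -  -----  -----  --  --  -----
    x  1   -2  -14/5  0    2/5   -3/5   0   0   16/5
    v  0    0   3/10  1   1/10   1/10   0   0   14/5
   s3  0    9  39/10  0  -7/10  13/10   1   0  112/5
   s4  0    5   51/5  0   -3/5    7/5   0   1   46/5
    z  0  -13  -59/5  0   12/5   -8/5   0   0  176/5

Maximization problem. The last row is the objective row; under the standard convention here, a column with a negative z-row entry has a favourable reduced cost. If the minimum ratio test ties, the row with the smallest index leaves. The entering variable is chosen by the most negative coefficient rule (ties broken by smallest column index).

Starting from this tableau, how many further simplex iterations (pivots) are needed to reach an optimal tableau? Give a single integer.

1

pivot: y in, s4 out → z = 1478/25
No improving column remains; optimal.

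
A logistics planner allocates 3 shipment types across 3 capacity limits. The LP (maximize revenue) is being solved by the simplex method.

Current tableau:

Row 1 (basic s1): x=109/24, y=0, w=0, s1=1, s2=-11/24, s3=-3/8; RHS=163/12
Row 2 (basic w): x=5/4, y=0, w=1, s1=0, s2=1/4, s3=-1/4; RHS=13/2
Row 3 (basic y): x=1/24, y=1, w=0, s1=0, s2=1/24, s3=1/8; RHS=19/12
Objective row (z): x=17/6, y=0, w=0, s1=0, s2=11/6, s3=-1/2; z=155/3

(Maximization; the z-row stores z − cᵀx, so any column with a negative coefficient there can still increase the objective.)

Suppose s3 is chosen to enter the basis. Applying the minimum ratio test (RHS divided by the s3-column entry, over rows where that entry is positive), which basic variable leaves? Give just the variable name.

Ratios: row 1 (s1): entry -3/8 ≤ 0, skip; row 2 (w): entry -1/4 ≤ 0, skip; row 3 (y): (19/12)/(1/8) = 38/3.
Minimum ratio 38/3 is in the y row, so y leaves.

y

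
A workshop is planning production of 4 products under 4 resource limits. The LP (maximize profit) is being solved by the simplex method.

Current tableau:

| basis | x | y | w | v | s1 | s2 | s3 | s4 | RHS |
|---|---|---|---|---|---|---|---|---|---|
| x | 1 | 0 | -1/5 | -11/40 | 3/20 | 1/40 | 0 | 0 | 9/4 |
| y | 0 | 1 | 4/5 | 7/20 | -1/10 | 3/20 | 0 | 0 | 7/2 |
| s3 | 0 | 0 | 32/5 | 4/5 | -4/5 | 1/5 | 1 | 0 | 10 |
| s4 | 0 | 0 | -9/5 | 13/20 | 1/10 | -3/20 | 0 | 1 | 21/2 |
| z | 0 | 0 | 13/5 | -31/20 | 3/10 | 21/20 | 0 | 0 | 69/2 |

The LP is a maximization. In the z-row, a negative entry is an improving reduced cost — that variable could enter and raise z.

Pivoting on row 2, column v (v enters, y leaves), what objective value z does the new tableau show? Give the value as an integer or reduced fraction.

Minimum ratio for v: (7/2)/(7/20) = 10.
z changes by −(z-row coeff of v)·ratio = −(-31/20)·10 = 31/2.
New z = 69/2 + (31/2) = 50.

50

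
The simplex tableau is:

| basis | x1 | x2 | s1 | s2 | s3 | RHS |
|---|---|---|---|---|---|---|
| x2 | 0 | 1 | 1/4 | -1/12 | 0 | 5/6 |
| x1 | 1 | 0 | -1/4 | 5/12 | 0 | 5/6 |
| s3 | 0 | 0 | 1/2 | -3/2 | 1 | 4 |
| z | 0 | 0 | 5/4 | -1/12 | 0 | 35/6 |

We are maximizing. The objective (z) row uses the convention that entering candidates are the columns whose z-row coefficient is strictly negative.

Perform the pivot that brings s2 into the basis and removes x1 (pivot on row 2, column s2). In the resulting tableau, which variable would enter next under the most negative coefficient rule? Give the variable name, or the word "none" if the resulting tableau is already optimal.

Pivot element 5/12. New z-row = old z-row − (-1/12)·(row 2/(5/12)).
Updated z-row coefficients: x1: 1/5, x2: 0, s1: 6/5, s2: 0, s3: 0.
No coefficient is strictly negative; the tableau after this pivot is optimal.

none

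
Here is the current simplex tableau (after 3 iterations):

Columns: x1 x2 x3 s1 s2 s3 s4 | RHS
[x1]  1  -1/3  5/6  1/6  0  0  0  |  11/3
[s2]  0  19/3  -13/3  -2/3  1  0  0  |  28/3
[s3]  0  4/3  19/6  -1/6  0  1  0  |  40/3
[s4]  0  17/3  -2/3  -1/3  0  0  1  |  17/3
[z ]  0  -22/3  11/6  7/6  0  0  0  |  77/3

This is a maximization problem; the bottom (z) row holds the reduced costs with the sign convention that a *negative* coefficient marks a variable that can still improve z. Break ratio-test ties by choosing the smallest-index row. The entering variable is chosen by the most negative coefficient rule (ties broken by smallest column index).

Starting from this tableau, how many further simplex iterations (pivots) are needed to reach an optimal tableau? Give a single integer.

pivot: x2 in, s4 out → z = 33
No improving column remains; optimal.

1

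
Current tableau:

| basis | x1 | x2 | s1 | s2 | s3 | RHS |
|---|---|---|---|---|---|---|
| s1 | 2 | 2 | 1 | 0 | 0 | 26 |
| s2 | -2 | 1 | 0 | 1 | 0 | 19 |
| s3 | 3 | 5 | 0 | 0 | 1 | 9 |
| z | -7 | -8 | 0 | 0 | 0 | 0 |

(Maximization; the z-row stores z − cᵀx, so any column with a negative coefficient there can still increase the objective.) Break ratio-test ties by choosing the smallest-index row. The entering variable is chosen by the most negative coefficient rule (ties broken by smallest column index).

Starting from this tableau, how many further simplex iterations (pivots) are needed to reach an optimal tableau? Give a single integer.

2

pivot: x2 in, s3 out → z = 72/5
pivot: x1 in, x2 out → z = 21
No improving column remains; optimal.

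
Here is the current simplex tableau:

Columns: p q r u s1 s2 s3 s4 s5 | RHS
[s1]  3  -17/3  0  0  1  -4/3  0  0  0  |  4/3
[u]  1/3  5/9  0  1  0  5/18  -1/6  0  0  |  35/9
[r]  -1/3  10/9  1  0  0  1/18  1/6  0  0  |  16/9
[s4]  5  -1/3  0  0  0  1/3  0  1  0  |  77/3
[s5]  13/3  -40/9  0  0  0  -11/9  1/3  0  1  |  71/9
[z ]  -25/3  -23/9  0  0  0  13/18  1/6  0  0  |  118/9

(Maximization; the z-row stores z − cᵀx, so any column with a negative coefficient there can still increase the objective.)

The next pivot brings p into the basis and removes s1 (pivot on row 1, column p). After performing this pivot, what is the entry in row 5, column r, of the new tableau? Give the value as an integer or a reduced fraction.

Pivot element is row 1, column p: 3.
Normalize row 1: new (row 1, r) = 0/3 = 0.
row 5 ← row 5 − (13/3)·(new row 1): 0 − (13/3)·0 = 0.

0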